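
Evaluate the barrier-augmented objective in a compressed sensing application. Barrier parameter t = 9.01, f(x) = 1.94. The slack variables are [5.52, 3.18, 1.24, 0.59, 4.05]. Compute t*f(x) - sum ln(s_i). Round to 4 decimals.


Step 1: Compute log-barrier.
ln values: [1.7084, 1.1569, 0.2151, -0.5276, 1.3987]
phi = -(1.7084 + 1.1569 + 0.2151 - 0.5276 + 1.3987) = -3.9515
Step 2: Compute augmented objective.
t*f(x) = 9.01*1.94 = 17.4794
Total = 17.4794 - 3.9515 = 13.5279


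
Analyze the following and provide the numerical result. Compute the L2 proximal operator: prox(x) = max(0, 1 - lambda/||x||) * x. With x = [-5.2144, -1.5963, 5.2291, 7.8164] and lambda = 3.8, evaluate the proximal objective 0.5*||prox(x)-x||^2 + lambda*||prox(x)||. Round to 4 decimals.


Step 1: Compute ||x||.
||x|| = 10.871
Step 2: Compute scaling factor.
scale = max(0, 1 - 3.8/10.871) = 0.6504
Step 3: prox(x) = [-3.3917, -1.0383, 3.4012, 5.0841]
||prox(x)|| = 7.071
Step 4: Proximal objective.
0.5*||prox-x||^2 = 7.22
lambda*||prox|| = 26.8698
Total = 34.0896


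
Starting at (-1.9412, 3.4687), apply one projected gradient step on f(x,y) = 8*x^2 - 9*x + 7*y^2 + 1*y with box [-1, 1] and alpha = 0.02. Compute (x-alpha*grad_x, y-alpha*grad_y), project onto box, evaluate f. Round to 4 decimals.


Step 1: Compute gradient at (-1.9412, 3.4687).
grad_x = 2*8*-1.9412 - 9 = -40.0592
grad_y = 2*7*3.4687 + 1 = 49.5618
Step 2: Gradient step.
x_raw = -1.9412 - 0.02*-40.0592 = -1.14
y_raw = 3.4687 - 0.02*49.5618 = 2.4775
Step 3: Project onto [-1, 1].
x_proj = clip(-1.14) = -1.0
y_proj = clip(2.4775) = 1.0
Step 4: Evaluate f.
f(-1.0, 1.0) = 25.0


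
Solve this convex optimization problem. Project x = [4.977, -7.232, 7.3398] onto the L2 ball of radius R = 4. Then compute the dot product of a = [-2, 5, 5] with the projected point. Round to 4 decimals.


Step 1: Compute ||x|| (intermediates to 6 decimals).
||x|| = sqrt(4.977^2 + (-7.232)^2 + 7.3398^2) = 11.443121
Step 2: Project.
Since ||x|| > R, scale = R/||x|| = 4/11.443121 = 0.349555, proj(x) = scale * x
proj(x) = [1.739735, -2.527982, 2.565664]
Step 3: Dot product.
a^T * proj(x) = -2*1.739735 + 5*(-2.527982) + 5*2.565664 = -3.2911


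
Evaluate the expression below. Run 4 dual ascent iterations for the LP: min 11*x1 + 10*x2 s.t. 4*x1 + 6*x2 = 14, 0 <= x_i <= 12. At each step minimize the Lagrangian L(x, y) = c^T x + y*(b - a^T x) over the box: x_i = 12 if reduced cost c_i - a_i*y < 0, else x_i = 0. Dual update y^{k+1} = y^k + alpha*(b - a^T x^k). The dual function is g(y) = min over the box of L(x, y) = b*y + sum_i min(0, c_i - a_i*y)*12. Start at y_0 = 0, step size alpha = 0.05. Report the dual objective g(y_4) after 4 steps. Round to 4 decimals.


Dual ascent for LP: min 11*x1 + 10*x2, 4*x1 + 6*x2 = 14, 0 <= x_i <= 12
Step 1: y^k = 0.0, reduced costs: (11.0, 10.0)
  x^k = (0.0, 0.0), subgradient = b - a^T x = 14.0
  y^{k+1} = 0.0 + 0.05*14.0 = 0.7
Step 2: y^k = 0.7, reduced costs: (8.2, 5.8)
  x^k = (0.0, 0.0), subgradient = b - a^T x = 14.0
  y^{k+1} = 0.7 + 0.05*14.0 = 1.4
Step 3: y^k = 1.4, reduced costs: (5.4, 1.6)
  x^k = (0.0, 0.0), subgradient = b - a^T x = 14.0
  y^{k+1} = 1.4 + 0.05*14.0 = 2.1
Step 4: y^k = 2.1, reduced costs: (2.6, -2.6)
  x^k = (0.0, 12.0), subgradient = b - a^T x = -58.0
  y^{k+1} = 2.1 + 0.05*-58.0 = -0.8
Dual objective at y_4 = -0.8: reduced costs (14.2, 14.8), box minimizer x = (0.0, 0.0)
g(y_4) = b*y + (c1 - a1*y)*x1 + (c2 - a2*y)*x2 = 14*(-0.8) + 14.2*0.0 + 14.8*0.0 = -11.2 + 0.0 + 0.0 = -11.2


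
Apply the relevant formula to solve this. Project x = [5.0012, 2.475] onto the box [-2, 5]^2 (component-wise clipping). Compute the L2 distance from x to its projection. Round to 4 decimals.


Project each component onto [-2, 5].
clip(5.0012) = 5.0, clip(2.475) = 2.475
Projection = [5.0, 2.475]
Squared diffs: [0.0, 0.0]
Distance = sqrt(0.0) = 0.0012


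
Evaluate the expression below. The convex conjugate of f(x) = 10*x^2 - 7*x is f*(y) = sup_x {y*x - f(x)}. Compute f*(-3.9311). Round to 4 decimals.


f*(y) = sup_x {y*x - a*x^2 - b*x} = sup_x {(y-b)*x - a*x^2}
FOC: (y - b) - 2a*x = 0 => x* = (y - b)/(2a)
x* = (-3.9311 + 7)/(2*10) = 0.1534
f*(-3.9311) = (y-b)^2/(4a) = (-3.9311 + 7)^2/(4*10)
= 9.4181/40 = 0.2355


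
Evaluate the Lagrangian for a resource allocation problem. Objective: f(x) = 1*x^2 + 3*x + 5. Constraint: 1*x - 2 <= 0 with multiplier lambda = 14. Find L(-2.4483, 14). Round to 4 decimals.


Step 1: Evaluate f(x).
f(-2.4483) = 1*(-2.4483)^2 + 3*(-2.4483) + 5 = 3.6493
Step 2: Evaluate g(x).
g(-2.4483) = 1*-2.4483 - 2 = -4.4483
Step 3: Compute Lagrangian.
L = 3.6493 + 14*-4.4483 = -58.6269


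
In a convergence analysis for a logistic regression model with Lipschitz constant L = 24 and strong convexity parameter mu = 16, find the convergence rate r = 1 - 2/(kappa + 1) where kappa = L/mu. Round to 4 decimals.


Step 1: Compute the condition number.
kappa = L/mu = 24/16 = 1.5
Step 2: Compute the convergence rate.
r = 1 - 2/(kappa + 1) = 1 - 2*mu/(L + mu) = (L - mu)/(L + mu) = 8/40 = 0.2


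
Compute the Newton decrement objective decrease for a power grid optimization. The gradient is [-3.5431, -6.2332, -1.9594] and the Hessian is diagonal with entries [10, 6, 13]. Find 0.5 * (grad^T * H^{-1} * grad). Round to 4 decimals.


Step 1: H is diagonal, so H^(-1) * g = [-0.3543, -1.0389, -0.1507].
Step 2: g^T H^(-1) g = sum_i g_i^2 / H_ii
  = (-3.5431)^2/10 + (-6.2332)^2/6 + (-1.9594)^2/13
  = 1.2554 + 6.4755 + 0.2953 = 8.0261
Step 3: Objective decrease = 0.5 * g^T H^(-1) g = 4.0131


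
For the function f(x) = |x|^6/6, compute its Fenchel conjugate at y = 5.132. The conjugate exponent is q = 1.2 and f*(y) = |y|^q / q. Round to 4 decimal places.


The conjugate exponent q satisfies 1/p + 1/q = 1.
p = 6, so q = 6/(6 - 1) = 1.2
|y|^q = 5.132^1.2 = 7.1178
f*(5.132) = 7.1178 / 1.2 = 5.9315


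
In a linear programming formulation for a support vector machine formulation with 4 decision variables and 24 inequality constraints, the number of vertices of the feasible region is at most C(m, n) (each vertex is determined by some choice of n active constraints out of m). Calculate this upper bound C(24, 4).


Each vertex corresponds to some choice of n active constraints out of m, so the number of vertices is at most C(m, n) = m! / (n!(m-n)!).
m = 24, n = 4
Numerator: 24 * 23 * 22 * 21
Denominator: 4! = 24
C(24, 4) = 10626


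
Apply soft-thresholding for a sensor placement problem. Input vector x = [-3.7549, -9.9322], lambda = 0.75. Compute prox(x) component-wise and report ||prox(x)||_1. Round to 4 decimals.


Soft-thresholding with lambda = 0.75:
prox(-3.7549) = sign(-3.7549)*max(|-3.7549| - 0.75, 0) = -3.0049
prox(-9.9322) = sign(-9.9322)*max(|-9.9322| - 0.75, 0) = -9.1822
prox(x) = [-3.0049, -9.1822]
||prox(x)||_1 = 3.0049 + 9.1822 = 12.1871


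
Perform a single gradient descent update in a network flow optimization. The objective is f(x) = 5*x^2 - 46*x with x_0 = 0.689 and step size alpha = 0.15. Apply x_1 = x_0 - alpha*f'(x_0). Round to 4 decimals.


We compute the gradient at x_0 and apply the update.
f'(x) = 10*x - 46
f'(0.689) = 10*0.689 - 46 = -39.11
x_1 = 0.689 - 0.15*-39.11 = 6.5555


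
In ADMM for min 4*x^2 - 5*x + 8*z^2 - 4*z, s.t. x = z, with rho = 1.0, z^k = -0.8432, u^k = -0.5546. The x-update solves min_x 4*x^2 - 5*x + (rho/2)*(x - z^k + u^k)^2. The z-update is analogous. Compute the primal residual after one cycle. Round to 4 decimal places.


ADMM iteration with rho = 1.0, z^k = -0.8432, u^k = -0.5546
Step 1: x-update.
Minimize 4*x^2 - 5*x + (1.0/2)*(x + 0.8432 - 0.5546)^2
FOC: (2*4 + 1.0)*x = 5 + 1.0*(-0.8432 + 0.5546)
x^{k+1} = 0.5235
Step 2: z-update.
Minimize 8*z^2 - 4*z + (1.0/2)*(0.5235 - z - 0.5546)^2
FOC: (2*8 + 1.0)*z = 4 + 1.0*(0.5235 - 0.5546)
z^{k+1} = 0.2335
Step 3: u-update.
u^{k+1} = -0.5546 + 0.5235 - 0.2335 = -0.2646
Step 4: Primal residual = |0.5235 - 0.2335| = 0.29


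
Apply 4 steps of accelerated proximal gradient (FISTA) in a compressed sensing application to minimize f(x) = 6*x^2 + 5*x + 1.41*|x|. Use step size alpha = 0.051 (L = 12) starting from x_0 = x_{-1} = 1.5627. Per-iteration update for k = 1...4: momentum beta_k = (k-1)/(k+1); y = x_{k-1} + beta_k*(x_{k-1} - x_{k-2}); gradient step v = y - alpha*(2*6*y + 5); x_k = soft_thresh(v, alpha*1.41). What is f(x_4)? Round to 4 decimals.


FISTA on f(x) = 6*x^2 + 5*x + 1.41*|x|
L = 12, alpha = 0.051
Iteration 1: beta = 0.0, y = 1.5627 + 0.0*(1.5627 - 1.5627) = 1.5627
  grad(y) = 23.7524, v = y - alpha*grad = 0.3513
  prox(v) = soft_thresh(0.3513, 0.0719) = 0.2794
Iteration 2: beta = 0.3333, y = 0.2794 + 0.3333*(0.2794 - 1.5627) = -0.1483
  grad(y) = 3.2199, v = y - alpha*grad = -0.3126
  prox(v) = soft_thresh(-0.3126, 0.0719) = -0.2406
Iteration 3: beta = 0.5, y = -0.2406 + 0.5*(-0.2406 - 0.2794) = -0.5007
  grad(y) = -1.0082, v = y - alpha*grad = -0.4493
  prox(v) = soft_thresh(-0.4493, 0.0719) = -0.3774
Iteration 4: beta = 0.6, y = -0.3774 + 0.6*(-0.3774 + 0.2406) = -0.4594
  grad(y) = -0.5125, v = y - alpha*grad = -0.4332
  prox(v) = soft_thresh(-0.4332, 0.0719) = -0.3613
f(x_4) = 6*(-0.3613)^2 + 5*(-0.3613) + 1.41*|-0.3613| = -0.5138


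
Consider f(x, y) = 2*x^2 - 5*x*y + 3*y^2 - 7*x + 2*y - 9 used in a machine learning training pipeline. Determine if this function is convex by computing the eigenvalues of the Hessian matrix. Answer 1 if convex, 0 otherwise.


The Hessian of f(x,y) = 2*x^2 - 5*x*y + 3*y^2 - 7*x + 2*y - 9 is:
H = [[4, -5], [-5, 6]]
Trace = 4 + 6 = 10
Determinant = 4*6 - (-5)^2 = -1
Discriminant = (10)^2 - 4*-1 = 104.0
Eigenvalues: lambda_1 = -0.099, lambda_2 = 10.099
The function is not convex.

0


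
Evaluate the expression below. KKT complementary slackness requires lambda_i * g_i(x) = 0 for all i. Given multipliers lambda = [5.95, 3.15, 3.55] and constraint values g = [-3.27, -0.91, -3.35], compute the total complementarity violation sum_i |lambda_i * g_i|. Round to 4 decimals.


KKT complementary slackness check:
lambda_1 * g_1 = 5.95 * -3.27 = -19.4565
lambda_2 * g_2 = 3.15 * -0.91 = -2.8665
lambda_3 * g_3 = 3.55 * -3.35 = -11.8925
Total violation = 19.4565 + 2.8665 + 11.8925 = 34.2155


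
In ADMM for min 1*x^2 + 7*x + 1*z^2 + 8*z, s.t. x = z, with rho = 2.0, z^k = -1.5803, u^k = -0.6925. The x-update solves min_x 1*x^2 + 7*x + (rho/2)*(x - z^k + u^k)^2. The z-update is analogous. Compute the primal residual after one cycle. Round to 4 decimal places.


ADMM iteration with rho = 2.0, z^k = -1.5803, u^k = -0.6925
Step 1: x-update.
Minimize 1*x^2 + 7*x + (2.0/2)*(x + 1.5803 - 0.6925)^2
FOC: (2*1 + 2.0)*x = -7 + 2.0*(-1.5803 + 0.6925)
x^{k+1} = -2.1939
Step 2: z-update.
Minimize 1*z^2 + 8*z + (2.0/2)*(-2.1939 - z - 0.6925)^2
FOC: (2*1 + 2.0)*z = -8 + 2.0*(-2.1939 - 0.6925)
z^{k+1} = -3.4432
Step 3: u-update.
u^{k+1} = -0.6925 - 2.1939 + 3.4432 = 0.5568
Step 4: Primal residual = |-2.1939 + 3.4432| = 1.2493


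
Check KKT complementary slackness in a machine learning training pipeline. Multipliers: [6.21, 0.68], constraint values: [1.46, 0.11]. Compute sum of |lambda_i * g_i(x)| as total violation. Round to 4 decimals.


KKT complementary slackness check:
lambda_1 * g_1 = 6.21 * 1.46 = 9.0666
lambda_2 * g_2 = 0.68 * 0.11 = 0.0748
Total violation = 9.0666 + 0.0748 = 9.1414


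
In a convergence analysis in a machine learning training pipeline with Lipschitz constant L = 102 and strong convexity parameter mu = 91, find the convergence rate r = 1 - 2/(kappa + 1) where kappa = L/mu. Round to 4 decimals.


Step 1: Compute the condition number.
kappa = L/mu = 102/91 = 1.1209
Step 2: Compute the convergence rate.
r = 1 - 2/(kappa + 1) = 1 - 2*mu/(L + mu) = (L - mu)/(L + mu) = 11/193 = 0.057


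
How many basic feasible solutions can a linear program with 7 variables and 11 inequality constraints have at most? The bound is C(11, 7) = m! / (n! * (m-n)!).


Each vertex corresponds to some choice of n active constraints out of m, so the number of vertices is at most C(m, n) = m! / (n!(m-n)!).
m = 11, n = 7
Numerator: 11 * 10 * 9 * 8 * 7 * 6 * 5
Denominator: 7! = 5040
C(11, 7) = 330


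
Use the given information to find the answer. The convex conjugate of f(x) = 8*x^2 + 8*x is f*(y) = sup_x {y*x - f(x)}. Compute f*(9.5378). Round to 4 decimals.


f*(y) = sup_x {y*x - a*x^2 - b*x} = sup_x {(y-b)*x - a*x^2}
FOC: (y - b) - 2a*x = 0 => x* = (y - b)/(2a)
x* = (9.5378 - 8)/(2*8) = 0.0961
f*(9.5378) = (y-b)^2/(4a) = (9.5378 - 8)^2/(4*8)
= 2.3648/32 = 0.0739


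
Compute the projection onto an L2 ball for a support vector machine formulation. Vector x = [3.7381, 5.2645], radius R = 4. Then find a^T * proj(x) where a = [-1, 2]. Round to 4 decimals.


Step 1: Compute ||x|| (intermediates to 6 decimals).
||x|| = sqrt(3.7381^2 + 5.2645^2) = 6.456652
Step 2: Project.
Since ||x|| > R, scale = R/||x|| = 4/6.456652 = 0.619516, proj(x) = scale * x
proj(x) = [2.315813, 3.261442]
Step 3: Dot product.
a^T * proj(x) = -1*2.315813 + 2*3.261442 = 4.2071


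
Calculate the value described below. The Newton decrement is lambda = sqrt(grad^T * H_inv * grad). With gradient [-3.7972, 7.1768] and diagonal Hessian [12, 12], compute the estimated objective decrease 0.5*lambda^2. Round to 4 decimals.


Step 1: H is diagonal, so H^(-1) * g = [-0.3164, 0.5981].
Step 2: g^T H^(-1) g = sum_i g_i^2 / H_ii
  = (-3.7972)^2/12 + (7.1768)^2/12
  = 1.2016 + 4.2922 = 5.4938
Step 3: Objective decrease = 0.5 * g^T H^(-1) g = 2.7469


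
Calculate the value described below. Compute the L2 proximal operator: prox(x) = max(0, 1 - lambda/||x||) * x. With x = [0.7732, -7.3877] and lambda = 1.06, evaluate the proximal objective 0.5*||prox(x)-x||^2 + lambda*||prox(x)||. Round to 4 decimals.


Step 1: Compute ||x||.
||x|| = 7.4281
Step 2: Compute scaling factor.
scale = max(0, 1 - 1.06/7.4281) = 0.8573
Step 3: prox(x) = [0.6629, -6.3335]
||prox(x)|| = 6.3681
Step 4: Proximal objective.
0.5*||prox-x||^2 = 0.5618
lambda*||prox|| = 6.7502
Total = 7.3119


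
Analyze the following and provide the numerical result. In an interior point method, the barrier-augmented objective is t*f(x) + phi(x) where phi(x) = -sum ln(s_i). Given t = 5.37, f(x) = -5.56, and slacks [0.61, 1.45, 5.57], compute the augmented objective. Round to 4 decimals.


Step 1: Compute log-barrier.
ln values: [-0.4943, 0.3716, 1.7174]
phi = -(-0.4943 + 0.3716 + 1.7174) = -1.5947
Step 2: Compute augmented objective.
t*f(x) = 5.37*-5.56 = -29.8572
Total = -29.8572 - 1.5947 = -31.4519


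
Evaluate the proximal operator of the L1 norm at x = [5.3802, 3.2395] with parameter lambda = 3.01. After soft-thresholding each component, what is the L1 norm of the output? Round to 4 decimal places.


Soft-thresholding with lambda = 3.01:
prox(5.3802) = sign(5.3802)*max(|5.3802| - 3.01, 0) = 2.3702
prox(3.2395) = sign(3.2395)*max(|3.2395| - 3.01, 0) = 0.2295
prox(x) = [2.3702, 0.2295]
||prox(x)||_1 = 2.3702 + 0.2295 = 2.5997


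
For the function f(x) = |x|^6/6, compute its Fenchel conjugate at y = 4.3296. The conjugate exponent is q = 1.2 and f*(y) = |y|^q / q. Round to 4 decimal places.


The conjugate exponent q satisfies 1/p + 1/q = 1.
p = 6, so q = 6/(6 - 1) = 1.2
|y|^q = 4.3296^1.2 = 5.8041
f*(4.3296) = 5.8041 / 1.2 = 4.8368


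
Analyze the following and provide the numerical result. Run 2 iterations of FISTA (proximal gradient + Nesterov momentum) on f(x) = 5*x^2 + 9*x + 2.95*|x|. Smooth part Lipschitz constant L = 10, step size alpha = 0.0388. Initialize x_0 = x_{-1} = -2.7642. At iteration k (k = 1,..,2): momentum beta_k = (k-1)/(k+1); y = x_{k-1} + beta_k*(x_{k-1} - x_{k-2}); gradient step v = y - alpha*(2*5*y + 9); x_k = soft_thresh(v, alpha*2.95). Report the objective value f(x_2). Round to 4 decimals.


FISTA on f(x) = 5*x^2 + 9*x + 2.95*|x|
L = 10, alpha = 0.0388
Iteration 1: beta = 0.0, y = -2.7642 + 0.0*(-2.7642 + 2.7642) = -2.7642
  grad(y) = -18.642, v = y - alpha*grad = -2.0409
  prox(v) = soft_thresh(-2.0409, 0.1145) = -1.9264
Iteration 2: beta = 0.3333, y = -1.9264 + 0.3333*(-1.9264 + 2.7642) = -1.6472
  grad(y) = -7.4717, v = y - alpha*grad = -1.3573
  prox(v) = soft_thresh(-1.3573, 0.1145) = -1.2428
f(x_2) = 5*(-1.2428)^2 + 9*(-1.2428) + 2.95*|-1.2428| = 0.2039


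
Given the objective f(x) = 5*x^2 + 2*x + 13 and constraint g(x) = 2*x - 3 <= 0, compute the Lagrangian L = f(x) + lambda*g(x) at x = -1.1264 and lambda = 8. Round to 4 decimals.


Step 1: Evaluate f(x).
f(-1.1264) = 5*(-1.1264)^2 + 2*(-1.1264) + 13 = 17.0911
Step 2: Evaluate g(x).
g(-1.1264) = 2*-1.1264 - 3 = -5.2528
Step 3: Compute Lagrangian.
L = 17.0911 + 8*-5.2528 = -24.9313


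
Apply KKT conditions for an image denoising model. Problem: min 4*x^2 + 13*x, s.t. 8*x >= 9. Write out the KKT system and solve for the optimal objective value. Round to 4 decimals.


Step 1: Try lambda = 0 (constraint inactive).
x_unc = -13/(2*4) = -1.625
Check: 8*-1.625 = -13.0 < 9 -- violated!
Step 2: Constraint must be active: 8*x = 9
x* = 9/8 = 1.125
lambda = (2*4*1.125 + 13)/8 = 2.75
Step 3: Compute optimal value.
f(x*) = 4*1.125^2 + 13*1.125 = 19.6875


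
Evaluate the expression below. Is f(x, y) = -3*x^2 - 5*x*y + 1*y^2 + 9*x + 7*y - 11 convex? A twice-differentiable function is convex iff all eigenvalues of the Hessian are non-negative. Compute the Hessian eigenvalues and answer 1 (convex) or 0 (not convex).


The Hessian of f(x,y) = -3*x^2 - 5*x*y + 1*y^2 + 9*x + 7*y - 11 is:
H = [[-6, -5], [-5, 2]]
Trace = -6 + 2 = -4
Determinant = -6*2 - (-5)^2 = -37
Discriminant = (-4)^2 - 4*-37 = 164.0
Eigenvalues: lambda_1 = -8.4031, lambda_2 = 4.4031
The function is not convex.

0


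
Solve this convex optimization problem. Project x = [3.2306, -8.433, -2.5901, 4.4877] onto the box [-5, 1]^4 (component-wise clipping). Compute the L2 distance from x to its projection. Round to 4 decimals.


Project each component onto [-5, 1].
clip(3.2306) = 1.0, clip(-8.433) = -5.0, clip(-2.5901) = -2.5901, clip(4.4877) = 1.0
Projection = [1.0, -5.0, -2.5901, 1.0]
Squared diffs: [4.9756, 11.7855, 0.0, 12.1641]
Distance = sqrt(28.9252) = 5.3782


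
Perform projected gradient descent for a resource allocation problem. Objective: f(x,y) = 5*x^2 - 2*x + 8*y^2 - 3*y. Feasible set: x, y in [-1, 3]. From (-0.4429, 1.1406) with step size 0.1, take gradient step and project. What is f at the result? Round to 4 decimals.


Step 1: Compute gradient at (-0.4429, 1.1406).
grad_x = 2*5*-0.4429 - 2 = -6.429
grad_y = 2*8*1.1406 - 3 = 15.2496
Step 2: Gradient step.
x_raw = -0.4429 - 0.1*-6.429 = 0.2
y_raw = 1.1406 - 0.1*15.2496 = -0.3844
Step 3: Project onto [-1, 3].
x_proj = clip(0.2) = 0.2
y_proj = clip(-0.3844) = -0.3844
Step 4: Evaluate f.
f(0.2, -0.3844) = 2.1349


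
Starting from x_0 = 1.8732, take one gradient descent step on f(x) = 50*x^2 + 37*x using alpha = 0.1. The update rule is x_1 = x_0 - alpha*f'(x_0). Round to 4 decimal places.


We compute the gradient at x_0 and apply the update.
f'(x) = 100*x + 37
f'(1.8732) = 100*1.8732 + 37 = 224.32
x_1 = 1.8732 - 0.1*224.32 = -20.5588


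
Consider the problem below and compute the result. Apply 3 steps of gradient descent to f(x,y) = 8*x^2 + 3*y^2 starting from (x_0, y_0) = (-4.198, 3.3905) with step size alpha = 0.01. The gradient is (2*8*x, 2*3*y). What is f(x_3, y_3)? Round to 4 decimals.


Gradient descent on f(x,y) = 8*x^2 + 3*y^2.
Starting point: (-4.198, 3.3905), alpha = 0.01
Step 1: grad_x = 2*8*-4.198 = -67.168, grad_y = 2*3*3.3905 = 20.343
  x_1 = -4.198 - 0.01*-67.168 = -3.5263
  y_1 = 3.3905 - 0.01*20.343 = 3.1871
Step 2: grad_x = 2*8*-3.5263 = -56.4211, grad_y = 2*3*3.1871 = 19.1224
  x_2 = -3.5263 - 0.01*-56.4211 = -2.9621
  y_2 = 3.1871 - 0.01*19.1224 = 2.9958
Step 3: grad_x = 2*8*-2.9621 = -47.3937, grad_y = 2*3*2.9958 = 17.9751
  x_3 = -2.9621 - 0.01*-47.3937 = -2.4882
  y_3 = 2.9958 - 0.01*17.9751 = 2.8161
f(-2.4882, 2.8161) = 8*(-2.4882)^2 + 3*2.8161^2 = 73.3191


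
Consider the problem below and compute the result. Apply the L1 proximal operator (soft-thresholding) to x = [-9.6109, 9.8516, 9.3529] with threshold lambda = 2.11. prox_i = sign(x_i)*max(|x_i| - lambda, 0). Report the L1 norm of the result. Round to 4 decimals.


Soft-thresholding with lambda = 2.11:
prox(-9.6109) = sign(-9.6109)*max(|-9.6109| - 2.11, 0) = -7.5009
prox(9.8516) = sign(9.8516)*max(|9.8516| - 2.11, 0) = 7.7416
prox(9.3529) = sign(9.3529)*max(|9.3529| - 2.11, 0) = 7.2429
prox(x) = [-7.5009, 7.7416, 7.2429]
||prox(x)||_1 = 7.5009 + 7.7416 + 7.2429 = 22.4854


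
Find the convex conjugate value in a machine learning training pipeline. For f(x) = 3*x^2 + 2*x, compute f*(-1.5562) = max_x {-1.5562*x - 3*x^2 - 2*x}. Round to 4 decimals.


f*(y) = sup_x {y*x - a*x^2 - b*x} = sup_x {(y-b)*x - a*x^2}
FOC: (y - b) - 2a*x = 0 => x* = (y - b)/(2a)
x* = (-1.5562 - 2)/(2*3) = -0.5927
f*(-1.5562) = (y-b)^2/(4a) = (-1.5562 - 2)^2/(4*3)
= 12.6466/12 = 1.0539


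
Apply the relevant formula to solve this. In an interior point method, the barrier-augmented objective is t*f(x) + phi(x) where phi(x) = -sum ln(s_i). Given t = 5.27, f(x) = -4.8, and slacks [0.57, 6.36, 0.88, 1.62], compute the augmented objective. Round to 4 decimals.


Step 1: Compute log-barrier.
ln values: [-0.5621, 1.85, -0.1278, 0.4824]
phi = -(-0.5621 + 1.85 - 0.1278 + 0.4824) = -1.6425
Step 2: Compute augmented objective.
t*f(x) = 5.27*-4.8 = -25.296
Total = -25.296 - 1.6425 = -26.9385


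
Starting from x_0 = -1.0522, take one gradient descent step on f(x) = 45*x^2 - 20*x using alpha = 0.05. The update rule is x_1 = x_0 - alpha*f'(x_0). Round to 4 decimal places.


We compute the gradient at x_0 and apply the update.
f'(x) = 90*x - 20
f'(-1.0522) = 90*-1.0522 - 20 = -114.698
x_1 = -1.0522 - 0.05*-114.698 = 4.6827


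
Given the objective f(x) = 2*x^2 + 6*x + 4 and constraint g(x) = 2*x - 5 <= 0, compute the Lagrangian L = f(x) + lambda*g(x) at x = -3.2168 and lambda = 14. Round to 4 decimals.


Step 1: Evaluate f(x).
f(-3.2168) = 2*(-3.2168)^2 + 6*(-3.2168) + 4 = 5.3948
Step 2: Evaluate g(x).
g(-3.2168) = 2*-3.2168 - 5 = -11.4336
Step 3: Compute Lagrangian.
L = 5.3948 + 14*-11.4336 = -154.6756


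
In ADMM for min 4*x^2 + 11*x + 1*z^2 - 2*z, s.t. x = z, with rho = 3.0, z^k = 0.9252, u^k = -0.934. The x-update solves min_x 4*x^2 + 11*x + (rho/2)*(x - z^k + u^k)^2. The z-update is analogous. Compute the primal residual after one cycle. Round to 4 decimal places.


ADMM iteration with rho = 3.0, z^k = 0.9252, u^k = -0.934
Step 1: x-update.
Minimize 4*x^2 + 11*x + (3.0/2)*(x - 0.9252 - 0.934)^2
FOC: (2*4 + 3.0)*x = -11 + 3.0*(0.9252 + 0.934)
x^{k+1} = -0.4929
Step 2: z-update.
Minimize 1*z^2 - 2*z + (3.0/2)*(-0.4929 - z - 0.934)^2
FOC: (2*1 + 3.0)*z = 2 + 3.0*(-0.4929 - 0.934)
z^{k+1} = -0.4562
Step 3: u-update.
u^{k+1} = -0.934 - 0.4929 + 0.4562 = -0.9708
Step 4: Primal residual = |-0.4929 + 0.4562| = 0.0368


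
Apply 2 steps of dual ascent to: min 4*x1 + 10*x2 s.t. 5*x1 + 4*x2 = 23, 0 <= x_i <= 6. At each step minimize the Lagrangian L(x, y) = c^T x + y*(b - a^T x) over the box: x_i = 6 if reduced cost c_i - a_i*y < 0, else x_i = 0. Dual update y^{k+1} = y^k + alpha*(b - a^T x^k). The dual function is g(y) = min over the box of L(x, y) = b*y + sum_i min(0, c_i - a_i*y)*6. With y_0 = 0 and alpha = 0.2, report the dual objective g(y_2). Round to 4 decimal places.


Dual ascent for LP: min 4*x1 + 10*x2, 5*x1 + 4*x2 = 23, 0 <= x_i <= 6
Step 1: y^k = 0.0, reduced costs: (4.0, 10.0)
  x^k = (0.0, 0.0), subgradient = b - a^T x = 23.0
  y^{k+1} = 0.0 + 0.2*23.0 = 4.6
Step 2: y^k = 4.6, reduced costs: (-19.0, -8.4)
  x^k = (6.0, 6.0), subgradient = b - a^T x = -31.0
  y^{k+1} = 4.6 + 0.2*-31.0 = -1.6
Dual objective at y_2 = -1.6: reduced costs (12.0, 16.4), box minimizer x = (0.0, 0.0)
g(y_2) = b*y + (c1 - a1*y)*x1 + (c2 - a2*y)*x2 = 23*(-1.6) + 12.0*0.0 + 16.4*0.0 = -36.8 + 0.0 + 0.0 = -36.8


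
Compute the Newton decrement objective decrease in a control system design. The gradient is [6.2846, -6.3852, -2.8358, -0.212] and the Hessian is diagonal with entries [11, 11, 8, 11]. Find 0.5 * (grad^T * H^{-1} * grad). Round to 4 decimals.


Step 1: H is diagonal, so H^(-1) * g = [0.5713, -0.5805, -0.3545, -0.0193].
Step 2: g^T H^(-1) g = sum_i g_i^2 / H_ii
  = (6.2846)^2/11 + (-6.3852)^2/11 + (-2.8358)^2/8 + (-0.212)^2/11
  = 3.5906 + 3.7064 + 1.0052 + 0.0041 = 8.3063
Step 3: Objective decrease = 0.5 * g^T H^(-1) g = 4.1532


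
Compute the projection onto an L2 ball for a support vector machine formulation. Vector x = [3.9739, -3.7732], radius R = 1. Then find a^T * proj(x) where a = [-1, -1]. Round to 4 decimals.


Step 1: Compute ||x|| (intermediates to 6 decimals).
||x|| = sqrt(3.9739^2 + (-3.7732)^2) = 5.479865
Step 2: Project.
Since ||x|| > R, scale = R/||x|| = 1/5.479865 = 0.182486, proj(x) = scale * x
proj(x) = [0.725181, -0.688556]
Step 3: Dot product.
a^T * proj(x) = -1*0.725181 - 1*(-0.688556) = -0.0366


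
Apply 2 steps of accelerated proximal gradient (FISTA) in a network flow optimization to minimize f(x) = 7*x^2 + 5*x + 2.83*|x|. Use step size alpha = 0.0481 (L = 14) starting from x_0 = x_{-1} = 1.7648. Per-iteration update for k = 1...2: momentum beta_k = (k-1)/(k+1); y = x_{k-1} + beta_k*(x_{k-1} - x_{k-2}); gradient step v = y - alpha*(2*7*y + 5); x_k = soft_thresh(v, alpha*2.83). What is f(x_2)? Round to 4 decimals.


FISTA on f(x) = 7*x^2 + 5*x + 2.83*|x|
L = 14, alpha = 0.0481
Iteration 1: beta = 0.0, y = 1.7648 + 0.0*(1.7648 - 1.7648) = 1.7648
  grad(y) = 29.7072, v = y - alpha*grad = 0.3359
  prox(v) = soft_thresh(0.3359, 0.1361) = 0.1998
Iteration 2: beta = 0.3333, y = 0.1998 + 0.3333*(0.1998 - 1.7648) = -0.3219
  grad(y) = 0.4931, v = y - alpha*grad = -0.3456
  prox(v) = soft_thresh(-0.3456, 0.1361) = -0.2095
f(x_2) = 7*(-0.2095)^2 + 5*(-0.2095) + 2.83*|-0.2095| = -0.1474


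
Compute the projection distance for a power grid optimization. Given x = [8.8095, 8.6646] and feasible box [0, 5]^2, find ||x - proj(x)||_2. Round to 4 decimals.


Project each component onto [0, 5].
clip(8.8095) = 5.0, clip(8.6646) = 5.0
Projection = [5.0, 5.0]
Squared diffs: [14.5123, 13.4293]
Distance = sqrt(27.9416) = 5.286


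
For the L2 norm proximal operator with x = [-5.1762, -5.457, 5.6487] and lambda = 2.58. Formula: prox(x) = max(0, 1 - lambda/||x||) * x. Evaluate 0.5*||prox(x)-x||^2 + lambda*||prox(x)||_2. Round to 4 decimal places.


Step 1: Compute ||x||.
||x|| = 9.4064
Step 2: Compute scaling factor.
scale = max(0, 1 - 2.58/9.4064) = 0.7257
Step 3: prox(x) = [-3.7565, -3.9602, 4.0994]
||prox(x)|| = 6.8264
Step 4: Proximal objective.
0.5*||prox-x||^2 = 3.3282
lambda*||prox|| = 17.6121
Total = 20.9402


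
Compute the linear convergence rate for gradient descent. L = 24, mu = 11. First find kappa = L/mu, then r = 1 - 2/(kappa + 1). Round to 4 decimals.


Step 1: Compute the condition number.
kappa = L/mu = 24/11 = 2.1818
Step 2: Compute the convergence rate.
r = 1 - 2/(kappa + 1) = 1 - 2*mu/(L + mu) = (L - mu)/(L + mu) = 13/35 = 0.3714


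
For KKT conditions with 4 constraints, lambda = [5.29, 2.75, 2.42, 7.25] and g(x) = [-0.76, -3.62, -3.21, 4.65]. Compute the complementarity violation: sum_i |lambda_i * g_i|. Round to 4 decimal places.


KKT complementary slackness check:
lambda_1 * g_1 = 5.29 * -0.76 = -4.0204
lambda_2 * g_2 = 2.75 * -3.62 = -9.955
lambda_3 * g_3 = 2.42 * -3.21 = -7.7682
lambda_4 * g_4 = 7.25 * 4.65 = 33.7125
Total violation = 4.0204 + 9.955 + 7.7682 + 33.7125 = 55.4561


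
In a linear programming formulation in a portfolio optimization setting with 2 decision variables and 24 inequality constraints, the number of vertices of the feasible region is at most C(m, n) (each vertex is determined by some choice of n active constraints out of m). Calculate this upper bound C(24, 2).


Each vertex corresponds to some choice of n active constraints out of m, so the number of vertices is at most C(m, n) = m! / (n!(m-n)!).
m = 24, n = 2
Numerator: 24 * 23
Denominator: 2! = 2
C(24, 2) = 276


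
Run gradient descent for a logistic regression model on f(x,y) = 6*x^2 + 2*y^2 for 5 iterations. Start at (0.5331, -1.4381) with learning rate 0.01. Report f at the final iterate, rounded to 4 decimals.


Gradient descent on f(x,y) = 6*x^2 + 2*y^2.
Starting point: (0.5331, -1.4381), alpha = 0.01
Step 1: grad_x = 2*6*0.5331 = 6.3972, grad_y = 2*2*-1.4381 = -5.7524
  x_1 = 0.5331 - 0.01*6.3972 = 0.4691
  y_1 = -1.4381 - 0.01*-5.7524 = -1.3806
Step 2: grad_x = 2*6*0.4691 = 5.6295, grad_y = 2*2*-1.3806 = -5.5223
  x_2 = 0.4691 - 0.01*5.6295 = 0.4128
  y_2 = -1.3806 - 0.01*-5.5223 = -1.3254
Step 3: grad_x = 2*6*0.4128 = 4.954, grad_y = 2*2*-1.3254 = -5.3014
  x_3 = 0.4128 - 0.01*4.954 = 0.3633
  y_3 = -1.3254 - 0.01*-5.3014 = -1.2723
Step 4: grad_x = 2*6*0.3633 = 4.3595, grad_y = 2*2*-1.2723 = -5.0894
  x_4 = 0.3633 - 0.01*4.3595 = 0.3197
  y_4 = -1.2723 - 0.01*-5.0894 = -1.2214
Step 5: grad_x = 2*6*0.3197 = 3.8364, grad_y = 2*2*-1.2214 = -4.8858
  x_5 = 0.3197 - 0.01*3.8364 = 0.2813
  y_5 = -1.2214 - 0.01*-4.8858 = -1.1726
f(0.2813, -1.1726) = 6*0.2813^2 + 2*(-1.1726)^2 = 3.2248


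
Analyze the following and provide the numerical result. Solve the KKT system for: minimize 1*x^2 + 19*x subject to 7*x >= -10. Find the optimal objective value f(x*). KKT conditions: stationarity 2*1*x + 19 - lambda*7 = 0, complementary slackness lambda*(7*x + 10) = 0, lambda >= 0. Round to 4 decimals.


Step 1: Try lambda = 0 (constraint inactive).
x_unc = -19/(2*1) = -9.5
Check: 7*-9.5 = -66.5 < -10 -- violated!
Step 2: Constraint must be active: 7*x = -10
x* = -10/7 = -1.4286 (rounded; the exact value -10/7 is used below)
lambda = (2*1*(-10/7) + 19)/7 = 2.3061
Step 3: Compute optimal value.
f(x*) = 1*(-10/7)^2 + 19*(-10/7) = -25.102


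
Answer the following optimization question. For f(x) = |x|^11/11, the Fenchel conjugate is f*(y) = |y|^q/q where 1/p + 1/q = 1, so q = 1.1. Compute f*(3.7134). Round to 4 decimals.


The conjugate exponent q satisfies 1/p + 1/q = 1.
p = 11, so q = 11/(11 - 1) = 1.1
|y|^q = 3.7134^1.1 = 4.234
f*(3.7134) = 4.234 / 1.1 = 3.8491


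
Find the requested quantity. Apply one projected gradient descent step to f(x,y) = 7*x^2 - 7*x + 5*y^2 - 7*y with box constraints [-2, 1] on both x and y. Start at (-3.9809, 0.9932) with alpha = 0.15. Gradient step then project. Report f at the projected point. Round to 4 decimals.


Step 1: Compute gradient at (-3.9809, 0.9932).
grad_x = 2*7*-3.9809 - 7 = -62.7326
grad_y = 2*5*0.9932 - 7 = 2.932
Step 2: Gradient step.
x_raw = -3.9809 - 0.15*-62.7326 = 5.429
y_raw = 0.9932 - 0.15*2.932 = 0.5534
Step 3: Project onto [-2, 1].
x_proj = clip(5.429) = 1.0
y_proj = clip(0.5534) = 0.5534
Step 4: Evaluate f.
f(1.0, 0.5534) = -2.3425


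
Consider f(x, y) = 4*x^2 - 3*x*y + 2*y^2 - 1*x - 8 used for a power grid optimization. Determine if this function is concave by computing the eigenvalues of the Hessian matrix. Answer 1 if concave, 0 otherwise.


The Hessian of f(x,y) = 4*x^2 - 3*x*y + 2*y^2 - 1*x - 8 is:
H = [[8, -3], [-3, 4]]
Trace = 8 + 4 = 12
Determinant = 8*4 - (-3)^2 = 23
Discriminant = (12)^2 - 4*23 = 52.0
Eigenvalues: lambda_1 = 2.3944, lambda_2 = 9.6056
The function is not concave.

0


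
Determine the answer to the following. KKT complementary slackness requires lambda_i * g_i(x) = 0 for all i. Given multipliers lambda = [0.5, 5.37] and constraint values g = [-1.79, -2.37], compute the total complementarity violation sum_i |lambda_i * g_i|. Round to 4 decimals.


KKT complementary slackness check:
lambda_1 * g_1 = 0.5 * -1.79 = -0.895
lambda_2 * g_2 = 5.37 * -2.37 = -12.7269
Total violation = 0.895 + 12.7269 = 13.6219


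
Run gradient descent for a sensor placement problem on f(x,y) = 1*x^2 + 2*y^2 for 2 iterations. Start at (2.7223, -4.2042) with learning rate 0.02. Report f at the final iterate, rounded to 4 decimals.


Gradient descent on f(x,y) = 1*x^2 + 2*y^2.
Starting point: (2.7223, -4.2042), alpha = 0.02
Step 1: grad_x = 2*1*2.7223 = 5.4446, grad_y = 2*2*-4.2042 = -16.8168
  x_1 = 2.7223 - 0.02*5.4446 = 2.6134
  y_1 = -4.2042 - 0.02*-16.8168 = -3.8679
Step 2: grad_x = 2*1*2.6134 = 5.2268, grad_y = 2*2*-3.8679 = -15.4715
  x_2 = 2.6134 - 0.02*5.2268 = 2.5089
  y_2 = -3.8679 - 0.02*-15.4715 = -3.5584
f(2.5089, -3.5584) = 1*2.5089^2 + 2*(-3.5584)^2 = 31.6194


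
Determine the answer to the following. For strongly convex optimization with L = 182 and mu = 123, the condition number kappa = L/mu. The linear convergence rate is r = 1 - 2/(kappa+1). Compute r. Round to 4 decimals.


Step 1: Compute the condition number.
kappa = L/mu = 182/123 = 1.4797
Step 2: Compute the convergence rate.
r = 1 - 2/(kappa + 1) = 1 - 2*mu/(L + mu) = (L - mu)/(L + mu) = 59/305 = 0.1934


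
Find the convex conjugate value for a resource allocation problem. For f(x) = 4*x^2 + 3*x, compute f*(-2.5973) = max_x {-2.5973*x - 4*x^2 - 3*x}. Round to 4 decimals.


f*(y) = sup_x {y*x - a*x^2 - b*x} = sup_x {(y-b)*x - a*x^2}
FOC: (y - b) - 2a*x = 0 => x* = (y - b)/(2a)
x* = (-2.5973 - 3)/(2*4) = -0.6997
f*(-2.5973) = (y-b)^2/(4a) = (-2.5973 - 3)^2/(4*4)
= 31.3298/16 = 1.9581


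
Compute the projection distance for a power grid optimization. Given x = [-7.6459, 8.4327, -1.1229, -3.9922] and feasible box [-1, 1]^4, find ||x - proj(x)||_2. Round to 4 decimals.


Project each component onto [-1, 1].
clip(-7.6459) = -1.0, clip(8.4327) = 1.0, clip(-1.1229) = -1.0, clip(-3.9922) = -1.0
Projection = [-1.0, 1.0, -1.0, -1.0]
Squared diffs: [44.168, 55.245, 0.0151, 8.9533]
Distance = sqrt(108.3814) = 10.4106


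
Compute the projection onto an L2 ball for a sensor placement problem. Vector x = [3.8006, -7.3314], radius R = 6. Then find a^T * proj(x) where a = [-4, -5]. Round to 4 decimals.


Step 1: Compute ||x|| (intermediates to 6 decimals).
||x|| = sqrt(3.8006^2 + (-7.3314)^2) = 8.257965
Step 2: Project.
Since ||x|| > R, scale = R/||x|| = 6/8.257965 = 0.726571, proj(x) = scale * x
proj(x) = [2.761406, -5.326783]
Step 3: Dot product.
a^T * proj(x) = -4*2.761406 - 5*(-5.326783) = 15.5883


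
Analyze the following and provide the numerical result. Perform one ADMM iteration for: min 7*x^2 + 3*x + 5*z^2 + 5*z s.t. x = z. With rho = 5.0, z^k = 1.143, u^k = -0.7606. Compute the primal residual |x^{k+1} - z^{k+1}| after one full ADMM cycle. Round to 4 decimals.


ADMM iteration with rho = 5.0, z^k = 1.143, u^k = -0.7606
Step 1: x-update.
Minimize 7*x^2 + 3*x + (5.0/2)*(x - 1.143 - 0.7606)^2
FOC: (2*7 + 5.0)*x = -3 + 5.0*(1.143 + 0.7606)
x^{k+1} = 0.3431
Step 2: z-update.
Minimize 5*z^2 + 5*z + (5.0/2)*(0.3431 - z - 0.7606)^2
FOC: (2*5 + 5.0)*z = -5 + 5.0*(0.3431 - 0.7606)
z^{k+1} = -0.4725
Step 3: u-update.
u^{k+1} = -0.7606 + 0.3431 + 0.4725 = 0.055
Step 4: Primal residual = |0.3431 + 0.4725| = 0.8156


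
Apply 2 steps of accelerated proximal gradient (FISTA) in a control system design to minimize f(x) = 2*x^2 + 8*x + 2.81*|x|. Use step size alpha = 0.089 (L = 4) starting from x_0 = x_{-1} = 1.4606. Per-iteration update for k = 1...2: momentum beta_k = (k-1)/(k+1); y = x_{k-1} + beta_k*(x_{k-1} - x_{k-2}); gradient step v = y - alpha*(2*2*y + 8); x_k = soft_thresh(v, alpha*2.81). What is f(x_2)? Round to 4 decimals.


FISTA on f(x) = 2*x^2 + 8*x + 2.81*|x|
L = 4, alpha = 0.089
Iteration 1: beta = 0.0, y = 1.4606 + 0.0*(1.4606 - 1.4606) = 1.4606
  grad(y) = 13.8424, v = y - alpha*grad = 0.2286
  prox(v) = soft_thresh(0.2286, 0.2501) = 0.0
Iteration 2: beta = 0.3333, y = 0.0 + 0.3333*(0.0 - 1.4606) = -0.4869
  grad(y) = 6.0525, v = y - alpha*grad = -1.0255
  prox(v) = soft_thresh(-1.0255, 0.2501) = -0.7755
f(x_2) = 2*(-0.7755)^2 + 8*(-0.7755) + 2.81*|-0.7755| = -2.8219


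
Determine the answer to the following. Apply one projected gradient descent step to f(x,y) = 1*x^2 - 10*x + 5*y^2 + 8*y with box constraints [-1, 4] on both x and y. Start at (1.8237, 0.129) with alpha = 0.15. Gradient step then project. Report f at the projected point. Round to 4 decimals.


Step 1: Compute gradient at (1.8237, 0.129).
grad_x = 2*1*1.8237 - 10 = -6.3526
grad_y = 2*5*0.129 + 8 = 9.29
Step 2: Gradient step.
x_raw = 1.8237 - 0.15*-6.3526 = 2.7766
y_raw = 0.129 - 0.15*9.29 = -1.2645
Step 3: Project onto [-1, 4].
x_proj = clip(2.7766) = 2.7766
y_proj = clip(-1.2645) = -1.0
Step 4: Evaluate f.
f(2.7766, -1.0) = -23.0564


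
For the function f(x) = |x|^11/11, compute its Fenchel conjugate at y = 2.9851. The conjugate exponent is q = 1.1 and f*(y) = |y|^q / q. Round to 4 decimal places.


The conjugate exponent q satisfies 1/p + 1/q = 1.
p = 11, so q = 11/(11 - 1) = 1.1
|y|^q = 2.9851^1.1 = 3.3301
f*(2.9851) = 3.3301 / 1.1 = 3.0273


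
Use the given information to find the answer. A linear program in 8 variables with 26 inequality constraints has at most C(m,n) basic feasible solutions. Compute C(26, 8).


Each vertex corresponds to some choice of n active constraints out of m, so the number of vertices is at most C(m, n) = m! / (n!(m-n)!).
m = 26, n = 8
Numerator: 26 * 25 * 24 * 23 * 22 * 21 * 20 * 19
Denominator: 8! = 40320
C(26, 8) = 1562275


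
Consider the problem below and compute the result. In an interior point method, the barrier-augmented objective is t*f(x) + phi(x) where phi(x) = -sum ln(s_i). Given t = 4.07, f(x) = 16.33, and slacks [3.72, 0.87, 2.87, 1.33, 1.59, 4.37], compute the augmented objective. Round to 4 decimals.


Step 1: Compute log-barrier.
ln values: [1.3137, -0.1393, 1.0543, 0.2852, 0.4637, 1.4748]
phi = -(1.3137 - 0.1393 + 1.0543 + 0.2852 + 0.4637 + 1.4748) = -4.4524
Step 2: Compute augmented objective.
t*f(x) = 4.07*16.33 = 66.4631
Total = 66.4631 - 4.4524 = 62.0107


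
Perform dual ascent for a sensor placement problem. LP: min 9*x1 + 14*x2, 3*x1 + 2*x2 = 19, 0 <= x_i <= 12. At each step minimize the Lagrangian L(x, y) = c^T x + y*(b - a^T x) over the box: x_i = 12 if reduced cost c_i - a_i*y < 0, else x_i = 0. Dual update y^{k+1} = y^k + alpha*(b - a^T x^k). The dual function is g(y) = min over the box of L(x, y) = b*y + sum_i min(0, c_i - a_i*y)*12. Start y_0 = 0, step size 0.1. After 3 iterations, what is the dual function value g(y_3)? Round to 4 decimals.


Dual ascent for LP: min 9*x1 + 14*x2, 3*x1 + 2*x2 = 19, 0 <= x_i <= 12
Step 1: y^k = 0.0, reduced costs: (9.0, 14.0)
  x^k = (0.0, 0.0), subgradient = b - a^T x = 19.0
  y^{k+1} = 0.0 + 0.1*19.0 = 1.9
Step 2: y^k = 1.9, reduced costs: (3.3, 10.2)
  x^k = (0.0, 0.0), subgradient = b - a^T x = 19.0
  y^{k+1} = 1.9 + 0.1*19.0 = 3.8
Step 3: y^k = 3.8, reduced costs: (-2.4, 6.4)
  x^k = (12.0, 0.0), subgradient = b - a^T x = -17.0
  y^{k+1} = 3.8 + 0.1*-17.0 = 2.1
Dual objective at y_3 = 2.1: reduced costs (2.7, 9.8), box minimizer x = (0.0, 0.0)
g(y_3) = b*y + (c1 - a1*y)*x1 + (c2 - a2*y)*x2 = 19*2.1 + 2.7*0.0 + 9.8*0.0 = 39.9 + 0.0 + 0.0 = 39.9


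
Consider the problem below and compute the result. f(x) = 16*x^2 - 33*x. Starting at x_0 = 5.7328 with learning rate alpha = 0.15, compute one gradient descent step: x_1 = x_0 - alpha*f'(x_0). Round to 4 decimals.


We compute the gradient at x_0 and apply the update.
f'(x) = 32*x - 33
f'(5.7328) = 32*5.7328 - 33 = 150.4496
x_1 = 5.7328 - 0.15*150.4496 = -16.8346


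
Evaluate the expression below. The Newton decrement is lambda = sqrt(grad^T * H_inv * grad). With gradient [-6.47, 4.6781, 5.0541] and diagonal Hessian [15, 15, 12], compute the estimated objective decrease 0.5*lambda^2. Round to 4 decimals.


Step 1: H is diagonal, so H^(-1) * g = [-0.4313, 0.3119, 0.4212].
Step 2: g^T H^(-1) g = sum_i g_i^2 / H_ii
  = (-6.47)^2/15 + (4.6781)^2/15 + (5.0541)^2/12
  = 2.7907 + 1.459 + 2.1287 = 6.3784
Step 3: Objective decrease = 0.5 * g^T H^(-1) g = 3.1892


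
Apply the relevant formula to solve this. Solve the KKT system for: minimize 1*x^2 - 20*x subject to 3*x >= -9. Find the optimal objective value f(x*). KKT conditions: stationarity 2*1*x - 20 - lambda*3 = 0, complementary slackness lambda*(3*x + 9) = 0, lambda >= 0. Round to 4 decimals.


Step 1: Try lambda = 0 (constraint inactive).
Stationarity: 2*1*x - 20 = 0
x* = 20/(2*1) = 10.0
Check constraint: 3*10.0 = 30.0 >= -9 -- satisfied.
Step 2: Compute optimal value.
f(x*) = 1*10.0^2 - 20*10.0 = -100.0


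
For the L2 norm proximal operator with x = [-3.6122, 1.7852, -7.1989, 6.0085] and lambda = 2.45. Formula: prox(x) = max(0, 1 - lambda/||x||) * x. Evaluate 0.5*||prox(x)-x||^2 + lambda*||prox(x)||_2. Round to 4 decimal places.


Step 1: Compute ||x||.
||x|| = 10.2059
Step 2: Compute scaling factor.
scale = max(0, 1 - 2.45/10.2059) = 0.7599
Step 3: prox(x) = [-2.7451, 1.3567, -5.4708, 4.5661]
||prox(x)|| = 7.7559
Step 4: Proximal objective.
0.5*||prox-x||^2 = 3.0013
lambda*||prox|| = 19.002
Total = 22.0033
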